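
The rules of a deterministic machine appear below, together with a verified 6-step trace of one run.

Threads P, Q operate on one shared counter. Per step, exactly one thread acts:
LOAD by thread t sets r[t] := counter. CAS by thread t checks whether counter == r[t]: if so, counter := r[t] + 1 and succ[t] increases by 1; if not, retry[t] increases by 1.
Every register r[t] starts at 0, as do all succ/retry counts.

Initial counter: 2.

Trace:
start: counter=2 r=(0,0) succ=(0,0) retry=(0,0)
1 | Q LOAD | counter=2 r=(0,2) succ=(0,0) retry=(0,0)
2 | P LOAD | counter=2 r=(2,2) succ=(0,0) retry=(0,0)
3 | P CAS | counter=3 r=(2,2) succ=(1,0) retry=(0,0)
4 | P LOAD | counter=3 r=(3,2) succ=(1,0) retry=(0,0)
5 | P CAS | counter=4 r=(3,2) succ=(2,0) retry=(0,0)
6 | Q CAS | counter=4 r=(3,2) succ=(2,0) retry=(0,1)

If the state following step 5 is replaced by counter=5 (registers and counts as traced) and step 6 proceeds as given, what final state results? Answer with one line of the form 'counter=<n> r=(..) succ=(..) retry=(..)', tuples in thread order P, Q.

state after step 5 := counter=5 r=(3,2) succ=(2,0) retry=(0,0)
6 | Q CAS | counter=5 r=(3,2) succ=(2,0) retry=(0,1)

counter=5 r=(3,2) succ=(2,0) retry=(0,1)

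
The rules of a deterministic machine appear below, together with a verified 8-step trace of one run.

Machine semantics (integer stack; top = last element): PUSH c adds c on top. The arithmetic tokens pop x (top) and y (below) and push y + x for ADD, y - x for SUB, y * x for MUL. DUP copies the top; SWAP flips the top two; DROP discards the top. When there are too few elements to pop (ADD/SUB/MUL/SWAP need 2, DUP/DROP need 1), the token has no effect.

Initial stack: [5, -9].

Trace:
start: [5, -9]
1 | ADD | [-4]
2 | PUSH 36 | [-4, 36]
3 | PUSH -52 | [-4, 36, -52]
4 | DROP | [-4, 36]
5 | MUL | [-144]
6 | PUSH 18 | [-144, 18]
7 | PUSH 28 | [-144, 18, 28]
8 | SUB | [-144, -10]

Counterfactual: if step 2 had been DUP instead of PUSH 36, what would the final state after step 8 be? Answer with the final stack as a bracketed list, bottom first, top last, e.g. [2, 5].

(re-executing from step 2 with the substitution; state before step 2: [-4])
2 | DUP | [-4, -4]
3 | PUSH -52 | [-4, -4, -52]
4 | DROP | [-4, -4]
5 | MUL | [16]
6 | PUSH 18 | [16, 18]
7 | PUSH 28 | [16, 18, 28]
8 | SUB | [16, -10]

[16, -10]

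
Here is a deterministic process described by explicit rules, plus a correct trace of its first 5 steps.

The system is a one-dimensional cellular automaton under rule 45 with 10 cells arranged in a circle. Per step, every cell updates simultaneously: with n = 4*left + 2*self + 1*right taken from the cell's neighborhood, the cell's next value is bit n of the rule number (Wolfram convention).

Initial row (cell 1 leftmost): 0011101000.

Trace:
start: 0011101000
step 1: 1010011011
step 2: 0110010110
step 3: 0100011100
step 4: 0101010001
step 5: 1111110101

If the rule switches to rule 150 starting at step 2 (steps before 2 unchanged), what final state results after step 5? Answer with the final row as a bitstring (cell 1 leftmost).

0111001000

(re-executing steps 2..5 under rule 150; state before step 2: 1010011011)
step 2: 0011100001
step 3: 1101010011
step 4: 1001011101
step 5: 0111001000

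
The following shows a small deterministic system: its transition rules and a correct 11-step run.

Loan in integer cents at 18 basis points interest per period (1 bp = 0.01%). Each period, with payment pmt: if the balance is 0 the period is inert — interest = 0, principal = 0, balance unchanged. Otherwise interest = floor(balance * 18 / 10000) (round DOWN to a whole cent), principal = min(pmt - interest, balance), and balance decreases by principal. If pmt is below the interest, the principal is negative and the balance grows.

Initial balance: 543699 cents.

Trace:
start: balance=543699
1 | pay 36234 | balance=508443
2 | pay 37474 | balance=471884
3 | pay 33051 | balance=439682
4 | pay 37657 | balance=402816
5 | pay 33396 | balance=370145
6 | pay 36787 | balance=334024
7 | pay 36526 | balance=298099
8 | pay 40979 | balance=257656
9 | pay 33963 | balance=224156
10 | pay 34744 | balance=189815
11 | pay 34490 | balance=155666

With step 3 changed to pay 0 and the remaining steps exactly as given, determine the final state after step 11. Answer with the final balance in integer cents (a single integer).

(re-executing from step 3 with the substitution; state before step 3: balance=471884)
3 | pay 0 | balance=472733
4 | pay 37657 | balance=435926
5 | pay 33396 | balance=403314
6 | pay 36787 | balance=367252
7 | pay 36526 | balance=331387
8 | pay 40979 | balance=291004
9 | pay 33963 | balance=257564
10 | pay 34744 | balance=223283
11 | pay 34490 | balance=189194

189194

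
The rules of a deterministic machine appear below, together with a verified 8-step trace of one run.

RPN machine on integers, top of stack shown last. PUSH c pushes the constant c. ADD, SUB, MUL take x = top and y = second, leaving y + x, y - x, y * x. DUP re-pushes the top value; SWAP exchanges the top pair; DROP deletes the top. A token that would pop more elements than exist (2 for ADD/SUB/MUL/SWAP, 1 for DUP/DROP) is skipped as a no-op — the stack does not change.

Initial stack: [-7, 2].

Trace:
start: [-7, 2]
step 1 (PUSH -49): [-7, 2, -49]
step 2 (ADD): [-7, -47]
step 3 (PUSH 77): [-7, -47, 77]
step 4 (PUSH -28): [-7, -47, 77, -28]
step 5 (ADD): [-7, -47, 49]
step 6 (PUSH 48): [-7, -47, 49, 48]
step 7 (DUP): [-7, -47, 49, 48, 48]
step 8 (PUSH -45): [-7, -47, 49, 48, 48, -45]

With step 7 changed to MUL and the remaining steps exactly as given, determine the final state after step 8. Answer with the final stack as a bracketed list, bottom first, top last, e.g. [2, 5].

(re-executing from step 7 with the substitution; state before step 7: [-7, -47, 49, 48])
step 7 (MUL): [-7, -47, 2352]
step 8 (PUSH -45): [-7, -47, 2352, -45]

[-7, -47, 2352, -45]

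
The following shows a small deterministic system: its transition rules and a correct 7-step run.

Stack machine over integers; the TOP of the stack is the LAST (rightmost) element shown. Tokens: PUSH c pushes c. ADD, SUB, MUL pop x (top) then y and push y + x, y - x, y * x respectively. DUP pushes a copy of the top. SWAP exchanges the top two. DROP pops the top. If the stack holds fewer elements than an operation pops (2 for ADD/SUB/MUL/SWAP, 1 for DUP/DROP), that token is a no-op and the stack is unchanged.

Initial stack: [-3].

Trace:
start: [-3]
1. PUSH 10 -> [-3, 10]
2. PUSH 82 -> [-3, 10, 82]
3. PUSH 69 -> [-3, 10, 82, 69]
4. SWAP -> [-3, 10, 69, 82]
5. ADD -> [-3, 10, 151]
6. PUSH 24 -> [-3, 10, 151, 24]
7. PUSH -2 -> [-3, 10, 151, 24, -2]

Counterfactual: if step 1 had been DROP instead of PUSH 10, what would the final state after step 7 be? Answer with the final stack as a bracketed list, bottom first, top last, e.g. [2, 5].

(re-executing from step 1 with the substitution; state before step 1: [-3])
1. DROP -> []
2. PUSH 82 -> [82]
3. PUSH 69 -> [82, 69]
4. SWAP -> [69, 82]
5. ADD -> [151]
6. PUSH 24 -> [151, 24]
7. PUSH -2 -> [151, 24, -2]

[151, 24, -2]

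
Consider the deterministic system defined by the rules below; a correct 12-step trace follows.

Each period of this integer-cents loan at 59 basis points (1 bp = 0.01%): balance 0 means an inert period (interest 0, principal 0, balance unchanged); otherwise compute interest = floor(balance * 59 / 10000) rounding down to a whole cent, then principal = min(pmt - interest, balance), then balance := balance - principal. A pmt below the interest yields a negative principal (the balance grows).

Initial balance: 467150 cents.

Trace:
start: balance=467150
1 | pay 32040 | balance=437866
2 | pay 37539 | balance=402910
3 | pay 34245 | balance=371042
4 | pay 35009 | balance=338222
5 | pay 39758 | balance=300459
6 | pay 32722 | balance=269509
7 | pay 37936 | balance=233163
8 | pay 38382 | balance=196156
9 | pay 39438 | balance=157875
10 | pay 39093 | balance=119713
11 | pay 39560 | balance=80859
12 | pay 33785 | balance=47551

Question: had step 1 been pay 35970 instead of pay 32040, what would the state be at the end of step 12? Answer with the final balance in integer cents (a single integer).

43356

(re-executing from step 1 with the substitution; state before step 1: balance=467150)
1 | pay 35970 | balance=433936
2 | pay 37539 | balance=398957
3 | pay 34245 | balance=367065
4 | pay 35009 | balance=334221
5 | pay 39758 | balance=296434
6 | pay 32722 | balance=265460
7 | pay 37936 | balance=229090
8 | pay 38382 | balance=192059
9 | pay 39438 | balance=153754
10 | pay 39093 | balance=115568
11 | pay 39560 | balance=76689
12 | pay 33785 | balance=43356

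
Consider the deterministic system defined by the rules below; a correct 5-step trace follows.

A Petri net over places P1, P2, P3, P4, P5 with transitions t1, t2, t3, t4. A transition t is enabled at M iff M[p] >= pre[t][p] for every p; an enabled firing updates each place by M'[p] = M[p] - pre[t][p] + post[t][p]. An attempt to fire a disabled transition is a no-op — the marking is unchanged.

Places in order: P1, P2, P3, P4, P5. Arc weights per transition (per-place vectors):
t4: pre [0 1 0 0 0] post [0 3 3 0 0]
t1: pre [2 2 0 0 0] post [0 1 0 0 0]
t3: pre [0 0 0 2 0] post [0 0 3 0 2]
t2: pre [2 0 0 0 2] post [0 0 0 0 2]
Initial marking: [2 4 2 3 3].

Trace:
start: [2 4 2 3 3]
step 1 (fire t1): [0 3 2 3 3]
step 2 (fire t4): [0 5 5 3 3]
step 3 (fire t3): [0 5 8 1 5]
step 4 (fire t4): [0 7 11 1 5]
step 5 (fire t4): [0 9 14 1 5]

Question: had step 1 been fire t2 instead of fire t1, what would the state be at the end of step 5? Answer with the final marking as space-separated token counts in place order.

0 10 14 1 5

(re-executing from step 1 with the substitution; state before step 1: [2 4 2 3 3])
step 1 (fire t2): [0 4 2 3 3]
step 2 (fire t4): [0 6 5 3 3]
step 3 (fire t3): [0 6 8 1 5]
step 4 (fire t4): [0 8 11 1 5]
step 5 (fire t4): [0 10 14 1 5]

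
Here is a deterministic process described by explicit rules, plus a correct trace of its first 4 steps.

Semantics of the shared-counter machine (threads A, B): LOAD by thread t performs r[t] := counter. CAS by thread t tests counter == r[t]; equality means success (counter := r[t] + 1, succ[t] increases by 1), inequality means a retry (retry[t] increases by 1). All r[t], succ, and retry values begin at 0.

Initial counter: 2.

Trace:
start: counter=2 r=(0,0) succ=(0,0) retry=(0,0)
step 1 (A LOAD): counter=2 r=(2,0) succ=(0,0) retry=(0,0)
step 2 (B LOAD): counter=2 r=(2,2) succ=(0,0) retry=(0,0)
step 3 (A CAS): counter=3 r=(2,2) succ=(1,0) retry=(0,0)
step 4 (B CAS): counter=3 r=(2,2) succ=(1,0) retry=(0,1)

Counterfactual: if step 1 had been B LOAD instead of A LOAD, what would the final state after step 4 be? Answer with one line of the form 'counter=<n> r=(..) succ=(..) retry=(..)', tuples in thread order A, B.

(re-executing from step 1 with the substitution; state before step 1: counter=2 r=(0,0) succ=(0,0) retry=(0,0))
step 1 (B LOAD): counter=2 r=(0,2) succ=(0,0) retry=(0,0)
step 2 (B LOAD): counter=2 r=(0,2) succ=(0,0) retry=(0,0)
step 3 (A CAS): counter=2 r=(0,2) succ=(0,0) retry=(1,0)
step 4 (B CAS): counter=3 r=(0,2) succ=(0,1) retry=(1,0)

counter=3 r=(0,2) succ=(0,1) retry=(1,0)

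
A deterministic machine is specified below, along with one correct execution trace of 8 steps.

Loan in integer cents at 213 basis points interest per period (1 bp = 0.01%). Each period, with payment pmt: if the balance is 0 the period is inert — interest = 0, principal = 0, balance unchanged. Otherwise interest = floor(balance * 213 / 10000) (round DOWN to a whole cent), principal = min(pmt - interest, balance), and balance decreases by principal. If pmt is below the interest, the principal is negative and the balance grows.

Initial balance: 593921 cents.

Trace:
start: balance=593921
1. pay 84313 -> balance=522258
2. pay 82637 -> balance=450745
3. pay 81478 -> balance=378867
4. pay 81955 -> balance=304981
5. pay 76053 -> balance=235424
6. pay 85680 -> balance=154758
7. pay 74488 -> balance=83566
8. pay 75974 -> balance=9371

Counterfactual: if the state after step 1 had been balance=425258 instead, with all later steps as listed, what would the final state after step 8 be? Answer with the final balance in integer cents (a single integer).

state after step 1 := balance=425258
2. pay 82637 -> balance=351678
3. pay 81478 -> balance=277690
4. pay 81955 -> balance=201649
5. pay 76053 -> balance=129891
6. pay 85680 -> balance=46977
7. pay 74488 -> balance=0
8. pay 75974 -> balance=0

0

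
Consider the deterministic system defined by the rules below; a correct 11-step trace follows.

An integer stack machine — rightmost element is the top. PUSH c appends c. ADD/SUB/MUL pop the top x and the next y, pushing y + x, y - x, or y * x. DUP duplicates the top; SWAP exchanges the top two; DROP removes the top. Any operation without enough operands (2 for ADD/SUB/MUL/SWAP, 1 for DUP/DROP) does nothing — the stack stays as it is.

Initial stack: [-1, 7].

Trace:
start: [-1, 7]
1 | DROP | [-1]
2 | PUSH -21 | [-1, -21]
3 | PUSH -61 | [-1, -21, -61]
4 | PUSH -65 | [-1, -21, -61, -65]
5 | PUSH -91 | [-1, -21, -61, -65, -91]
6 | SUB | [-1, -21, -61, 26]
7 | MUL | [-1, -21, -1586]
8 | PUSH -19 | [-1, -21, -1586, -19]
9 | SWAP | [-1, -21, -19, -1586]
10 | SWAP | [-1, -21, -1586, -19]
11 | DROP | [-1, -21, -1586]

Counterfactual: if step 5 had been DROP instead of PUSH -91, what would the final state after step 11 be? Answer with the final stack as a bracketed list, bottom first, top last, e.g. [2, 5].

[-40]

(re-executing from step 5 with the substitution; state before step 5: [-1, -21, -61, -65])
5 | DROP | [-1, -21, -61]
6 | SUB | [-1, 40]
7 | MUL | [-40]
8 | PUSH -19 | [-40, -19]
9 | SWAP | [-19, -40]
10 | SWAP | [-40, -19]
11 | DROP | [-40]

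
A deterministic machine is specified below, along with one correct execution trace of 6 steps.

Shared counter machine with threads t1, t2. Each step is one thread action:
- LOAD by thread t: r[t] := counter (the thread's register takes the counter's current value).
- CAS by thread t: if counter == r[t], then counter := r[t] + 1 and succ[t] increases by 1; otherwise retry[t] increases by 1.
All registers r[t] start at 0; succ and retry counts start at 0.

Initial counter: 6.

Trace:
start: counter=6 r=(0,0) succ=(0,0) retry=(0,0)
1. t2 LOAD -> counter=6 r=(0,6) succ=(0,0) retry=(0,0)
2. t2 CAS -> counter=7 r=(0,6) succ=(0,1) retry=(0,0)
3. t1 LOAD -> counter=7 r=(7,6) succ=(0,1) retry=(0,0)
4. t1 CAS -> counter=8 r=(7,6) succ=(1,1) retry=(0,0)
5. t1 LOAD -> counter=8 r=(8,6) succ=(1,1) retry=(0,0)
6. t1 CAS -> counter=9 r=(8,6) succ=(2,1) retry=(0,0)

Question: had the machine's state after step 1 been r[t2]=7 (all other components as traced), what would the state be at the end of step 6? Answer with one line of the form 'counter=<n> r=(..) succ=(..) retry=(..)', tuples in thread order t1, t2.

counter=8 r=(7,7) succ=(2,0) retry=(0,1)

state after step 1 := counter=6 r=(0,7) succ=(0,0) retry=(0,0)
2. t2 CAS -> counter=6 r=(0,7) succ=(0,0) retry=(0,1)
3. t1 LOAD -> counter=6 r=(6,7) succ=(0,0) retry=(0,1)
4. t1 CAS -> counter=7 r=(6,7) succ=(1,0) retry=(0,1)
5. t1 LOAD -> counter=7 r=(7,7) succ=(1,0) retry=(0,1)
6. t1 CAS -> counter=8 r=(7,7) succ=(2,0) retry=(0,1)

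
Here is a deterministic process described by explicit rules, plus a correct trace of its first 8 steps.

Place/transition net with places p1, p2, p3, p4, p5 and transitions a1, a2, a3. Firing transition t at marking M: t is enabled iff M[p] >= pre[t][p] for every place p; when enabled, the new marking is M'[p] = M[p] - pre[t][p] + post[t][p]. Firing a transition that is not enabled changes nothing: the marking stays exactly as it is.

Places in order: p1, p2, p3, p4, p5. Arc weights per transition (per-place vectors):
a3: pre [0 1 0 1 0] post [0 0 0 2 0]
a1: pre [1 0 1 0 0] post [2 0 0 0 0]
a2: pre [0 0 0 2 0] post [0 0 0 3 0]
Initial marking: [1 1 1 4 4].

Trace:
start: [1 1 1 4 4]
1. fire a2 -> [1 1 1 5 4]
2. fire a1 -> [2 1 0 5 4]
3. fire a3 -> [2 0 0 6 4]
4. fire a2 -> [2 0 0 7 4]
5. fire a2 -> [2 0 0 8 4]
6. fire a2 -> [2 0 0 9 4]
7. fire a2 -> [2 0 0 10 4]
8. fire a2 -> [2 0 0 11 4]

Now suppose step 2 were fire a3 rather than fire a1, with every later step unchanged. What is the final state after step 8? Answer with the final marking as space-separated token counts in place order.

1 0 1 11 4

(re-executing from step 2 with the substitution; state before step 2: [1 1 1 5 4])
2. fire a3 -> [1 0 1 6 4]
3. fire a3 -> [1 0 1 6 4]
4. fire a2 -> [1 0 1 7 4]
5. fire a2 -> [1 0 1 8 4]
6. fire a2 -> [1 0 1 9 4]
7. fire a2 -> [1 0 1 10 4]
8. fire a2 -> [1 0 1 11 4]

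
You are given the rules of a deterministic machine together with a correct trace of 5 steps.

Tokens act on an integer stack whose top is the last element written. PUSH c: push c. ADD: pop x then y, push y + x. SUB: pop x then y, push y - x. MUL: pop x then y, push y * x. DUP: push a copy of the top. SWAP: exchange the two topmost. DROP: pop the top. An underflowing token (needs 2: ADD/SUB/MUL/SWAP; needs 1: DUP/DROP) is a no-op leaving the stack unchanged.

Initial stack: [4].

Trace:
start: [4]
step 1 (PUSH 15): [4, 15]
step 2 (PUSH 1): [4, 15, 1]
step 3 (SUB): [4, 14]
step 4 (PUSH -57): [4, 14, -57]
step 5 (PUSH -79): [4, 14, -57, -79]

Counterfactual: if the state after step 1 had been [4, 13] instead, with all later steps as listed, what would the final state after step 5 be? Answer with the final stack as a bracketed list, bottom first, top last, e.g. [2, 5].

[4, 12, -57, -79]

state after step 1 := [4, 13]
step 2 (PUSH 1): [4, 13, 1]
step 3 (SUB): [4, 12]
step 4 (PUSH -57): [4, 12, -57]
step 5 (PUSH -79): [4, 12, -57, -79]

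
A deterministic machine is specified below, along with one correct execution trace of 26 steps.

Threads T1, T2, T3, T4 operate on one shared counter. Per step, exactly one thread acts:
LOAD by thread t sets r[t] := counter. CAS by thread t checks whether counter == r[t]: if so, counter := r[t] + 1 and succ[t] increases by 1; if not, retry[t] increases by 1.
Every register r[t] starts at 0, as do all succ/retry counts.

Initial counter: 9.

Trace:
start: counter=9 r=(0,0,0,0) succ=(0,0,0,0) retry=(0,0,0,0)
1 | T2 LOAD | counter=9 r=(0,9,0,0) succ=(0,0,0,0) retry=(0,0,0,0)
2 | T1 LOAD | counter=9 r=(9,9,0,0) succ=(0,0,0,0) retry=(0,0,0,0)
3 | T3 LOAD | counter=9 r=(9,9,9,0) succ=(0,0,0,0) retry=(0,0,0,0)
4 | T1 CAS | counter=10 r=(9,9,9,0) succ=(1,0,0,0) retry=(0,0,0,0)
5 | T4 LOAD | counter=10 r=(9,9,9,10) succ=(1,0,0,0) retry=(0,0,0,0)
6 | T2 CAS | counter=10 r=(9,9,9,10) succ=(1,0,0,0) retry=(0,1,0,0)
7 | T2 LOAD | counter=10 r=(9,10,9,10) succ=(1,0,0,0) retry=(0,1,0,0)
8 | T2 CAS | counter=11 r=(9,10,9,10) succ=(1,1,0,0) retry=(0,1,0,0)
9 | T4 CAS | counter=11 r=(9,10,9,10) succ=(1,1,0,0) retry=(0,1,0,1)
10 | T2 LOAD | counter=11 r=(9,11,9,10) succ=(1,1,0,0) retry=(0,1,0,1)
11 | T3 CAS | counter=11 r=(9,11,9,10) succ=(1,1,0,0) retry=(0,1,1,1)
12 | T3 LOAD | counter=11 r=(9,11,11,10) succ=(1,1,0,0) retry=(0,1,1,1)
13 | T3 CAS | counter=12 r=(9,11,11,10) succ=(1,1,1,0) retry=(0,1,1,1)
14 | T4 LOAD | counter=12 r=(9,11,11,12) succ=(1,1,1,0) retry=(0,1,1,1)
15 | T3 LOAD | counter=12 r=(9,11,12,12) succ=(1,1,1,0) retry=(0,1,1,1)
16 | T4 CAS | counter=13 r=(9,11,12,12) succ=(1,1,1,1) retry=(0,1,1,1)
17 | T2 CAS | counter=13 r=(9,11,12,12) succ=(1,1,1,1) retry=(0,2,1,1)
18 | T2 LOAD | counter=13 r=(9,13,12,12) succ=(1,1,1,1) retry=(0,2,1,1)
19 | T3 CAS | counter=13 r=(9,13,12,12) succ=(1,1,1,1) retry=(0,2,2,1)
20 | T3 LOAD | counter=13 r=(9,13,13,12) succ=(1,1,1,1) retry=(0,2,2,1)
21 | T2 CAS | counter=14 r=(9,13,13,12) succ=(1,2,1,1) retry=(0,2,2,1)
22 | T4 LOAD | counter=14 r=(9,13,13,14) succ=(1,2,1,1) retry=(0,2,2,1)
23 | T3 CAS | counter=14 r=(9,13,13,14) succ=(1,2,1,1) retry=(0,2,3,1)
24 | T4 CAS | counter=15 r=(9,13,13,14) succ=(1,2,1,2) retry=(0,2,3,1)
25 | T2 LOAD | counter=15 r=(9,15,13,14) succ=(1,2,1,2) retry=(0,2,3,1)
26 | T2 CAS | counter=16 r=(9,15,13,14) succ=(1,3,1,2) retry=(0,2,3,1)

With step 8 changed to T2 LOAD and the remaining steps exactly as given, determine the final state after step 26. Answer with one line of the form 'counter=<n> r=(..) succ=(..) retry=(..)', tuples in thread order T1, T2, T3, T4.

counter=16 r=(9,15,13,14) succ=(1,2,1,3) retry=(0,2,3,0)

(re-executing from step 8 with the substitution; state before step 8: counter=10 r=(9,10,9,10) succ=(1,0,0,0) retry=(0,1,0,0))
8 | T2 LOAD | counter=10 r=(9,10,9,10) succ=(1,0,0,0) retry=(0,1,0,0)
9 | T4 CAS | counter=11 r=(9,10,9,10) succ=(1,0,0,1) retry=(0,1,0,0)
10 | T2 LOAD | counter=11 r=(9,11,9,10) succ=(1,0,0,1) retry=(0,1,0,0)
11 | T3 CAS | counter=11 r=(9,11,9,10) succ=(1,0,0,1) retry=(0,1,1,0)
12 | T3 LOAD | counter=11 r=(9,11,11,10) succ=(1,0,0,1) retry=(0,1,1,0)
13 | T3 CAS | counter=12 r=(9,11,11,10) succ=(1,0,1,1) retry=(0,1,1,0)
14 | T4 LOAD | counter=12 r=(9,11,11,12) succ=(1,0,1,1) retry=(0,1,1,0)
15 | T3 LOAD | counter=12 r=(9,11,12,12) succ=(1,0,1,1) retry=(0,1,1,0)
16 | T4 CAS | counter=13 r=(9,11,12,12) succ=(1,0,1,2) retry=(0,1,1,0)
17 | T2 CAS | counter=13 r=(9,11,12,12) succ=(1,0,1,2) retry=(0,2,1,0)
18 | T2 LOAD | counter=13 r=(9,13,12,12) succ=(1,0,1,2) retry=(0,2,1,0)
19 | T3 CAS | counter=13 r=(9,13,12,12) succ=(1,0,1,2) retry=(0,2,2,0)
20 | T3 LOAD | counter=13 r=(9,13,13,12) succ=(1,0,1,2) retry=(0,2,2,0)
21 | T2 CAS | counter=14 r=(9,13,13,12) succ=(1,1,1,2) retry=(0,2,2,0)
22 | T4 LOAD | counter=14 r=(9,13,13,14) succ=(1,1,1,2) retry=(0,2,2,0)
23 | T3 CAS | counter=14 r=(9,13,13,14) succ=(1,1,1,2) retry=(0,2,3,0)
24 | T4 CAS | counter=15 r=(9,13,13,14) succ=(1,1,1,3) retry=(0,2,3,0)
25 | T2 LOAD | counter=15 r=(9,15,13,14) succ=(1,1,1,3) retry=(0,2,3,0)
26 | T2 CAS | counter=16 r=(9,15,13,14) succ=(1,2,1,3) retry=(0,2,3,0)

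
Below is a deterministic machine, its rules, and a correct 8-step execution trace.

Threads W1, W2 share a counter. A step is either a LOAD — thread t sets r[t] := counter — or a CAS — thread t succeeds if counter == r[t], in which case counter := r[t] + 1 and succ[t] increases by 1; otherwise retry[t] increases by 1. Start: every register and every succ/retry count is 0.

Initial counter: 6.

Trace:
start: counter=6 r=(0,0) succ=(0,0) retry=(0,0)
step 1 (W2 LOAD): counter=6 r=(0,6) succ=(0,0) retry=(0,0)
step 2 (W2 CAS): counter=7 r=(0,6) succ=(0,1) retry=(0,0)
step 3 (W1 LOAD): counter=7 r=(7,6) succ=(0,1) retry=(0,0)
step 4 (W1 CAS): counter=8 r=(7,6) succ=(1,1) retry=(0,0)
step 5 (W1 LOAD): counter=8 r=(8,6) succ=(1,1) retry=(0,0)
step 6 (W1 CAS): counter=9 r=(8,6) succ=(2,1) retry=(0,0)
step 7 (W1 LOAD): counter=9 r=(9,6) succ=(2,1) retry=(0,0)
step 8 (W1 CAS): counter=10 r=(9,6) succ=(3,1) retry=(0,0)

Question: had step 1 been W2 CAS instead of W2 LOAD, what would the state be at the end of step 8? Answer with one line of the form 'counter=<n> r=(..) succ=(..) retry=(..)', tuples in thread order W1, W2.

(re-executing from step 1 with the substitution; state before step 1: counter=6 r=(0,0) succ=(0,0) retry=(0,0))
step 1 (W2 CAS): counter=6 r=(0,0) succ=(0,0) retry=(0,1)
step 2 (W2 CAS): counter=6 r=(0,0) succ=(0,0) retry=(0,2)
step 3 (W1 LOAD): counter=6 r=(6,0) succ=(0,0) retry=(0,2)
step 4 (W1 CAS): counter=7 r=(6,0) succ=(1,0) retry=(0,2)
step 5 (W1 LOAD): counter=7 r=(7,0) succ=(1,0) retry=(0,2)
step 6 (W1 CAS): counter=8 r=(7,0) succ=(2,0) retry=(0,2)
step 7 (W1 LOAD): counter=8 r=(8,0) succ=(2,0) retry=(0,2)
step 8 (W1 CAS): counter=9 r=(8,0) succ=(3,0) retry=(0,2)

counter=9 r=(8,0) succ=(3,0) retry=(0,2)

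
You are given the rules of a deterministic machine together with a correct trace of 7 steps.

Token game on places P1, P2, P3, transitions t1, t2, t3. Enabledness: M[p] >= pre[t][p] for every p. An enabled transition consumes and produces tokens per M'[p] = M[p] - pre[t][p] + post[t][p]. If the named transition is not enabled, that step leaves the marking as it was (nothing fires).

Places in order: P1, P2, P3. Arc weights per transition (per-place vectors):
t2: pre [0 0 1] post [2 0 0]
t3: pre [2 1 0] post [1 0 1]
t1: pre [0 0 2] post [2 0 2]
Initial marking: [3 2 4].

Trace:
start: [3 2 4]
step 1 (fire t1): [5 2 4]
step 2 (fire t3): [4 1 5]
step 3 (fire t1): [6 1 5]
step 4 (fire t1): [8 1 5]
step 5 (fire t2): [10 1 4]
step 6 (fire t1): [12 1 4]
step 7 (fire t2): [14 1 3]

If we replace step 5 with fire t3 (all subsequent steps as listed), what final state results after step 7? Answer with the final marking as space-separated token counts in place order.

(re-executing from step 5 with the substitution; state before step 5: [8 1 5])
step 5 (fire t3): [7 0 6]
step 6 (fire t1): [9 0 6]
step 7 (fire t2): [11 0 5]

11 0 5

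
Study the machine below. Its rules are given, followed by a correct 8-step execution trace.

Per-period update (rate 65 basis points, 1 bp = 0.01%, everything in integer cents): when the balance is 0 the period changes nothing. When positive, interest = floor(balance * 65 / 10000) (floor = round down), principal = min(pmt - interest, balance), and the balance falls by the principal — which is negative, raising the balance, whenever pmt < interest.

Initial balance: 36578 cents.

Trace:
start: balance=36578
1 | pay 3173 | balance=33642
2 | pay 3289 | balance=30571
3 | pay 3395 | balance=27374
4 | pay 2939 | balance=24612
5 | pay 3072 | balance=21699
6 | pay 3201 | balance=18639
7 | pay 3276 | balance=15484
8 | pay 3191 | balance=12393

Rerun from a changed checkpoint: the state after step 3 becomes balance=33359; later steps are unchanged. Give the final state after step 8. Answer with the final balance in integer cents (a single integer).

state after step 3 := balance=33359
4 | pay 2939 | balance=30636
5 | pay 3072 | balance=27763
6 | pay 3201 | balance=24742
7 | pay 3276 | balance=21626
8 | pay 3191 | balance=18575

18575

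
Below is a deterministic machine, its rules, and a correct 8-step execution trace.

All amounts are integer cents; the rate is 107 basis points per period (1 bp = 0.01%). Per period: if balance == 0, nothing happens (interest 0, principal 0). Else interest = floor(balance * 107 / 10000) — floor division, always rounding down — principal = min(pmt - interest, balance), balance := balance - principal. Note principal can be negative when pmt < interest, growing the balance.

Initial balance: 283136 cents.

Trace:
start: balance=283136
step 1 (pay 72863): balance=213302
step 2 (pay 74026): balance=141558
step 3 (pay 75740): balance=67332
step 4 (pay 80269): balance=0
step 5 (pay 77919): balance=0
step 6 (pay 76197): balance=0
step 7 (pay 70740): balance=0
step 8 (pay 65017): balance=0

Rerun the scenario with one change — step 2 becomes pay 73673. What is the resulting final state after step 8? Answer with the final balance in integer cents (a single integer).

0

(re-executing from step 2 with the substitution; state before step 2: balance=213302)
step 2 (pay 73673): balance=141911
step 3 (pay 75740): balance=67689
step 4 (pay 80269): balance=0
step 5 (pay 77919): balance=0
step 6 (pay 76197): balance=0
step 7 (pay 70740): balance=0
step 8 (pay 65017): balance=0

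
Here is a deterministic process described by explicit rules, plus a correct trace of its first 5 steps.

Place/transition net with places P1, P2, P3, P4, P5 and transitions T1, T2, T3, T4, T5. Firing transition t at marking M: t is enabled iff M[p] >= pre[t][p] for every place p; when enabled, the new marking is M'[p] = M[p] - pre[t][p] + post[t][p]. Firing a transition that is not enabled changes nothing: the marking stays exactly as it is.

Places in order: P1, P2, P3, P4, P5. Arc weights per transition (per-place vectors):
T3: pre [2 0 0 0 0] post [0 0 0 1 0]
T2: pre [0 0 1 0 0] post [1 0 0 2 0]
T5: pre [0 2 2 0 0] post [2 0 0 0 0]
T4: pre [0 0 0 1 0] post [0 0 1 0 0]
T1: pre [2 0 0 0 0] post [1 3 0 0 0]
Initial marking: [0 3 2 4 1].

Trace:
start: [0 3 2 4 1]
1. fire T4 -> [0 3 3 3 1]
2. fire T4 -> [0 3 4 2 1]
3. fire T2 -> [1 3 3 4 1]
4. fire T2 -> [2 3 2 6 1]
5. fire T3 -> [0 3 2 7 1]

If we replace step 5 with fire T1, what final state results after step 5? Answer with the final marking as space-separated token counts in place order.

1 6 2 6 1

(re-executing from step 5 with the substitution; state before step 5: [2 3 2 6 1])
5. fire T1 -> [1 6 2 6 1]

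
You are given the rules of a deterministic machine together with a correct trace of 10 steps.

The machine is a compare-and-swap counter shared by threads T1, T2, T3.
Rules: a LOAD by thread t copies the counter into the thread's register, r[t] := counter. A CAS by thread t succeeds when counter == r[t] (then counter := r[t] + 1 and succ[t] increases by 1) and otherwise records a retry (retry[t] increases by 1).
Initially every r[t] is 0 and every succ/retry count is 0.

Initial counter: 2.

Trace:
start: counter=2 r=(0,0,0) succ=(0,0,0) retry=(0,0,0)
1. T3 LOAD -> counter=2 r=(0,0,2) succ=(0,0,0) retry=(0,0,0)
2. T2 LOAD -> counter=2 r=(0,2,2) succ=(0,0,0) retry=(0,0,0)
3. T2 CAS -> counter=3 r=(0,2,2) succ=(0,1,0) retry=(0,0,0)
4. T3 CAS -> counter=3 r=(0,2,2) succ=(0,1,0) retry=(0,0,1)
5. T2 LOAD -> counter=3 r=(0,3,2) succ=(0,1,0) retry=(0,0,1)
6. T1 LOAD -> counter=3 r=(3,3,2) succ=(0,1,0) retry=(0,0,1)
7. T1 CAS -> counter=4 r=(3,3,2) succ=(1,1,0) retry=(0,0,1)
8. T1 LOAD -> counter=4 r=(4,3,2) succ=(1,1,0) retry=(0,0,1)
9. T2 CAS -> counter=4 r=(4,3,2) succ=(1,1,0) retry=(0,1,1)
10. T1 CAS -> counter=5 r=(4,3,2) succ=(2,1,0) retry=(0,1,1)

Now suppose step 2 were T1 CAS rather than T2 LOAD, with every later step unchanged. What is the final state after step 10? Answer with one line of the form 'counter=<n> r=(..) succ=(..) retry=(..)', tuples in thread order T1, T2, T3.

counter=5 r=(4,3,2) succ=(2,0,1) retry=(1,2,0)

(re-executing from step 2 with the substitution; state before step 2: counter=2 r=(0,0,2) succ=(0,0,0) retry=(0,0,0))
2. T1 CAS -> counter=2 r=(0,0,2) succ=(0,0,0) retry=(1,0,0)
3. T2 CAS -> counter=2 r=(0,0,2) succ=(0,0,0) retry=(1,1,0)
4. T3 CAS -> counter=3 r=(0,0,2) succ=(0,0,1) retry=(1,1,0)
5. T2 LOAD -> counter=3 r=(0,3,2) succ=(0,0,1) retry=(1,1,0)
6. T1 LOAD -> counter=3 r=(3,3,2) succ=(0,0,1) retry=(1,1,0)
7. T1 CAS -> counter=4 r=(3,3,2) succ=(1,0,1) retry=(1,1,0)
8. T1 LOAD -> counter=4 r=(4,3,2) succ=(1,0,1) retry=(1,1,0)
9. T2 CAS -> counter=4 r=(4,3,2) succ=(1,0,1) retry=(1,2,0)
10. T1 CAS -> counter=5 r=(4,3,2) succ=(2,0,1) retry=(1,2,0)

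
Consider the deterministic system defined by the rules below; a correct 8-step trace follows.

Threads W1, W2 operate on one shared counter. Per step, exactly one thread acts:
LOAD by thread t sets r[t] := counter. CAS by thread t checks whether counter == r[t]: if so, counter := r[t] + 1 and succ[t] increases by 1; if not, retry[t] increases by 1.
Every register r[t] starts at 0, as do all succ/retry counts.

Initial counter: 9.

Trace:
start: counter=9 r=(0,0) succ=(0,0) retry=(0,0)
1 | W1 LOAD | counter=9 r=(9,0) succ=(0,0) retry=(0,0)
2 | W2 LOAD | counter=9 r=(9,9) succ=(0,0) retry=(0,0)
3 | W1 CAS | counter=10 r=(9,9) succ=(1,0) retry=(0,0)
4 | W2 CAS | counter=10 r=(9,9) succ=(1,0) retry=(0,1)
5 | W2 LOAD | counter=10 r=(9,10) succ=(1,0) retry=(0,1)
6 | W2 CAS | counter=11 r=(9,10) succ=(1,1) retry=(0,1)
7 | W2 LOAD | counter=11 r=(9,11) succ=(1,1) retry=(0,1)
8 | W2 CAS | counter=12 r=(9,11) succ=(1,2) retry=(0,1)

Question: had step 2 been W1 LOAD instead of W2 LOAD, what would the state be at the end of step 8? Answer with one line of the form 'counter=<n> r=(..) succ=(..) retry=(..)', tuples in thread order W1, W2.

(re-executing from step 2 with the substitution; state before step 2: counter=9 r=(9,0) succ=(0,0) retry=(0,0))
2 | W1 LOAD | counter=9 r=(9,0) succ=(0,0) retry=(0,0)
3 | W1 CAS | counter=10 r=(9,0) succ=(1,0) retry=(0,0)
4 | W2 CAS | counter=10 r=(9,0) succ=(1,0) retry=(0,1)
5 | W2 LOAD | counter=10 r=(9,10) succ=(1,0) retry=(0,1)
6 | W2 CAS | counter=11 r=(9,10) succ=(1,1) retry=(0,1)
7 | W2 LOAD | counter=11 r=(9,11) succ=(1,1) retry=(0,1)
8 | W2 CAS | counter=12 r=(9,11) succ=(1,2) retry=(0,1)

counter=12 r=(9,11) succ=(1,2) retry=(0,1)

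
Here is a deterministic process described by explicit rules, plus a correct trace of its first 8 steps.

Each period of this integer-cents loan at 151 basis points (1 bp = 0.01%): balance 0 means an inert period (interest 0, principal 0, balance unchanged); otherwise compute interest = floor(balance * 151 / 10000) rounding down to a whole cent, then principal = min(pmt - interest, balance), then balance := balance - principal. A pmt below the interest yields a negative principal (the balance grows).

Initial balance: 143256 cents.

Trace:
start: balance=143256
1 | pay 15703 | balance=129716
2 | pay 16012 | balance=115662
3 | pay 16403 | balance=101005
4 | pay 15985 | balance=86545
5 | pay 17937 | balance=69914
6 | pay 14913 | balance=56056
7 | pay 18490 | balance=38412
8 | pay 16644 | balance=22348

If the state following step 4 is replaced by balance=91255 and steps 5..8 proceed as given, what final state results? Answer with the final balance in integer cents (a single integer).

state after step 4 := balance=91255
5 | pay 17937 | balance=74695
6 | pay 14913 | balance=60909
7 | pay 18490 | balance=43338
8 | pay 16644 | balance=27348

27348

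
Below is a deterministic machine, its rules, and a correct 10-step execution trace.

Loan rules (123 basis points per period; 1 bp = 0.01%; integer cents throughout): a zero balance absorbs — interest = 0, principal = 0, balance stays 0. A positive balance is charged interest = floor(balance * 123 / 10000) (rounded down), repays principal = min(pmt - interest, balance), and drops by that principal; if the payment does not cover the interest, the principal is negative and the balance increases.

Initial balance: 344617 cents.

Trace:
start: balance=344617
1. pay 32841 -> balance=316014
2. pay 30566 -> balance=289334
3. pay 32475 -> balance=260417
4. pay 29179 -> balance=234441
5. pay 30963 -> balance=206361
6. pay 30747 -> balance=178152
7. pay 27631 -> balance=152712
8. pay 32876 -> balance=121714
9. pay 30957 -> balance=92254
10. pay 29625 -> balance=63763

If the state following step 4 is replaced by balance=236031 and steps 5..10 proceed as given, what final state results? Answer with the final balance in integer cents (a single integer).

65474

state after step 4 := balance=236031
5. pay 30963 -> balance=207971
6. pay 30747 -> balance=179782
7. pay 27631 -> balance=154362
8. pay 32876 -> balance=123384
9. pay 30957 -> balance=93944
10. pay 29625 -> balance=65474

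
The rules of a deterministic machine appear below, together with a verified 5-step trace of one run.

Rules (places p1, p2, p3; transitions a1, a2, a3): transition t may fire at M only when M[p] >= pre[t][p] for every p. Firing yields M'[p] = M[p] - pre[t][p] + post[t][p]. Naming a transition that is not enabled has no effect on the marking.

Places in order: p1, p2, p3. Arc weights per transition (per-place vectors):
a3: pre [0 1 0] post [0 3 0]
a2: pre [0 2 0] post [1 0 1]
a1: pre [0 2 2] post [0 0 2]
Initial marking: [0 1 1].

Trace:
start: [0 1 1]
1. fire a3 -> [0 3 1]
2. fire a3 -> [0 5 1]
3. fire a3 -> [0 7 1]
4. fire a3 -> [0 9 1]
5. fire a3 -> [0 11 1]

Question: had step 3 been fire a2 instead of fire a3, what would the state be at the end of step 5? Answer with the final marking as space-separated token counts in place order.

(re-executing from step 3 with the substitution; state before step 3: [0 5 1])
3. fire a2 -> [1 3 2]
4. fire a3 -> [1 5 2]
5. fire a3 -> [1 7 2]

1 7 2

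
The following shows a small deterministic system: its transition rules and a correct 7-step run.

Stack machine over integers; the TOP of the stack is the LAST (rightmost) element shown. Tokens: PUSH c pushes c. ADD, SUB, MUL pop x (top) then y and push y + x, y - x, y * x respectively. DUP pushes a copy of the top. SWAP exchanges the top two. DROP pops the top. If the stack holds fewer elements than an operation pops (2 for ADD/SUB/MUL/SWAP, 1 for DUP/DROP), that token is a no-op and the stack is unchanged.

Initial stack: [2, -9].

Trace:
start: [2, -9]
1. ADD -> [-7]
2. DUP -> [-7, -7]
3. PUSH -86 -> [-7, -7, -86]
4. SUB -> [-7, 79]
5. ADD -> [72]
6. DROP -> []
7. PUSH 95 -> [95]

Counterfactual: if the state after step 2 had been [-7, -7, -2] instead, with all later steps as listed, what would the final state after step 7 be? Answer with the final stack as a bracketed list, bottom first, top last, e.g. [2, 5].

state after step 2 := [-7, -7, -2]
3. PUSH -86 -> [-7, -7, -2, -86]
4. SUB -> [-7, -7, 84]
5. ADD -> [-7, 77]
6. DROP -> [-7]
7. PUSH 95 -> [-7, 95]

[-7, 95]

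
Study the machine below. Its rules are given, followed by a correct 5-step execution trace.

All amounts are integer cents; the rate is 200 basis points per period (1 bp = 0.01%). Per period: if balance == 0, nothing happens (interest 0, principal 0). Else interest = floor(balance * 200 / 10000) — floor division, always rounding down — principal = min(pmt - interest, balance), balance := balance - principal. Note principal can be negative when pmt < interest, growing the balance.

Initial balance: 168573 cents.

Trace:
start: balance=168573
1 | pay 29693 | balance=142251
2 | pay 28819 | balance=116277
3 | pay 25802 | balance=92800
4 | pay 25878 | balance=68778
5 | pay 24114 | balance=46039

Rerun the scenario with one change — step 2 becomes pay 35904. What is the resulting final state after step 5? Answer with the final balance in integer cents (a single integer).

(re-executing from step 2 with the substitution; state before step 2: balance=142251)
2 | pay 35904 | balance=109192
3 | pay 25802 | balance=85573
4 | pay 25878 | balance=61406
5 | pay 24114 | balance=38520

38520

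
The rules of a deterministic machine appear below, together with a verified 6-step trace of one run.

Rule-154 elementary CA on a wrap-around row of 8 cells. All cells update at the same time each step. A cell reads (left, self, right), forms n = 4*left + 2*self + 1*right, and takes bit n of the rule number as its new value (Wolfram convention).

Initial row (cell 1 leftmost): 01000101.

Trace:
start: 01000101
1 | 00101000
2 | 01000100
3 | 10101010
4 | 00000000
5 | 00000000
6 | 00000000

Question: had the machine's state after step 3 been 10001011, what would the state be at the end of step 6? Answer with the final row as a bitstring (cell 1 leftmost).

00011101

state after step 3 := 10001011
4 | 01010011
5 | 00001110
6 | 00011101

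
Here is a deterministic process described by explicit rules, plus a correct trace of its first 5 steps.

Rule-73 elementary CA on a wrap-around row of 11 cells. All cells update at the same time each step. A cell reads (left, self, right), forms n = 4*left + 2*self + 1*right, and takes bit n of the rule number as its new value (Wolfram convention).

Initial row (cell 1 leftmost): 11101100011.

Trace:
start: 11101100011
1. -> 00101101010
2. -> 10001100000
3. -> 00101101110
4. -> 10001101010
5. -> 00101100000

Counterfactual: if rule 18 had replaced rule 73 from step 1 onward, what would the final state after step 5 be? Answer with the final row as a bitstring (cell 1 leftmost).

(re-executing steps 1..5 under rule 18; state before step 1: 11101100011)
1. -> 00000010100
2. -> 00000100010
3. -> 00001010101
4. -> 10010000000
5. -> 01101000001

01101000001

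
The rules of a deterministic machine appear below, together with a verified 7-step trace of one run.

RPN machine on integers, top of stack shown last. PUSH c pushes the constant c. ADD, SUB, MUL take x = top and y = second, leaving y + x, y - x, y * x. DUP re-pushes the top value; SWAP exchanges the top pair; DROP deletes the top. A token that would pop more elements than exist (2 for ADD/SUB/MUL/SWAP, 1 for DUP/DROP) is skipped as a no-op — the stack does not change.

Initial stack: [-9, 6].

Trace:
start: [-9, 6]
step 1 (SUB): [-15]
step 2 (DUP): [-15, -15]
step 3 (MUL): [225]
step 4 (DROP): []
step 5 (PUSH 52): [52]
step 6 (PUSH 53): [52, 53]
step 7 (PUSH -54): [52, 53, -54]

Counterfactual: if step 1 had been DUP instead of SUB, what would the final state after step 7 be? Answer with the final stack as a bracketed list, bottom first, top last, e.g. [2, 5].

(re-executing from step 1 with the substitution; state before step 1: [-9, 6])
step 1 (DUP): [-9, 6, 6]
step 2 (DUP): [-9, 6, 6, 6]
step 3 (MUL): [-9, 6, 36]
step 4 (DROP): [-9, 6]
step 5 (PUSH 52): [-9, 6, 52]
step 6 (PUSH 53): [-9, 6, 52, 53]
step 7 (PUSH -54): [-9, 6, 52, 53, -54]

[-9, 6, 52, 53, -54]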